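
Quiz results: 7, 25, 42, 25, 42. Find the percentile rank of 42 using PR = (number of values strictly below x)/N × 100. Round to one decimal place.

60.0

N = 5.
Strictly below 42: 3. Equal to 42: 2.
PR = 3/5 × 100 = 60.0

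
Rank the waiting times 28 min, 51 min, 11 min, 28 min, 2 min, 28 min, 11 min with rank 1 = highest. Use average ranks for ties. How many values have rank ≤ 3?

Sorted (descending): 51, 28, 28, 28, 11, 11, 2
The 3 values of 28 occupy positions 2–4 → average rank 3.
The 2 values of 11 occupy positions 5–6 → average rank (5+6)/2 = 5.5.
Ranks ≤ 3: {1, 3, 3, 3} → 4 values.

4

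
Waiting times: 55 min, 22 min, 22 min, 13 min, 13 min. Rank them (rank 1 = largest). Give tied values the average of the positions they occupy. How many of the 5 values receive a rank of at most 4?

3

Sorted (descending): 55, 22, 22, 13, 13
The 2 values of 22 occupy positions 2–3 → average rank (2+3)/2 = 2.5.
The 2 values of 13 occupy positions 4–5 → average rank (4+5)/2 = 4.5.
Ranks ≤ 4: {1, 2.5, 2.5} → 3 values.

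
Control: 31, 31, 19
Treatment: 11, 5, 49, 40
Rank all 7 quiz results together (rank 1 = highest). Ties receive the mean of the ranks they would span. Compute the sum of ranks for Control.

Sorted (descending): 49, 40, 31, 31, 19, 11, 5
The 2 values of 31 occupy positions 3–4 → average rank (3+4)/2 = 3.5.
Control values → pooled ranks: 31→3.5, 31→3.5, 19→5
Rank sum = 3.5 + 3.5 + 5 = 12

12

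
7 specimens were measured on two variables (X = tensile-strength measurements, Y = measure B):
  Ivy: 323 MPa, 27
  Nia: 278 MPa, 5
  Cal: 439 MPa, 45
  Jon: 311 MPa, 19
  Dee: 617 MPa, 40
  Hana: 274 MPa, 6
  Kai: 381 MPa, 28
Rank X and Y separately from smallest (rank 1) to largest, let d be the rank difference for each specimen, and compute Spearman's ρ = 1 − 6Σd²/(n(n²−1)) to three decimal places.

0.929

Ranks of variable 1: 4, 2, 6, 3, 7, 1, 5
Ranks of variable 2: 4, 1, 7, 3, 6, 2, 5
d = r₁ − r₂: 0, 1, -1, 0, 1, -1, 0
d²: 0, 1, 1, 0, 1, 1, 0; Σd² = 4
ρ = 1 − 6·4/(7·48) = 1 − 24/336 = 0.929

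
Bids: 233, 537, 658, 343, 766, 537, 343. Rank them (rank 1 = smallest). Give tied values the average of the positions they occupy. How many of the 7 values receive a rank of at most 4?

3

Sorted (ascending): 233, 343, 343, 537, 537, 658, 766
The 2 values of 343 occupy positions 2–3 → average rank (2+3)/2 = 2.5.
The 2 values of 537 occupy positions 4–5 → average rank (4+5)/2 = 4.5.
Ranks ≤ 4: {1, 2.5, 2.5} → 3 values.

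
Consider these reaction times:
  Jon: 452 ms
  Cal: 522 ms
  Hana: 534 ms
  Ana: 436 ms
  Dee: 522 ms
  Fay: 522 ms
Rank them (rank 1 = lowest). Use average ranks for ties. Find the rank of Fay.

Sorted (ascending): 436, 452, 522, 522, 522, 534
The 3 values of 522 occupy positions 3–5 → average rank 4.
Fay has value 522 ms → rank 4.

4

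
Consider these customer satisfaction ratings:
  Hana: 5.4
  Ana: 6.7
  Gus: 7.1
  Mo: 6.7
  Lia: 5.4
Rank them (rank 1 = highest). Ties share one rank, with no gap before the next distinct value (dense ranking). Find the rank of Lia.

Sorted (descending): 7.1, 6.7, 6.7, 5.4, 5.4
The 2 values of 6.7 share dense rank 2.
The 2 values of 5.4 share dense rank 3.
Remaining distinct values take the next consecutive integers.
Lia has value 5.4 → rank 3.

3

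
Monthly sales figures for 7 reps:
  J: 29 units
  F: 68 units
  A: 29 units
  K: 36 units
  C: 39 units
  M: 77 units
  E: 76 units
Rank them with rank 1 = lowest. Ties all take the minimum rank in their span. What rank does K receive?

3

Sorted (ascending): 29, 29, 36, 39, 68, 76, 77
The 2 values of 29 occupy positions 1–2 → each gets rank 1.
K has value 36 units → rank 3.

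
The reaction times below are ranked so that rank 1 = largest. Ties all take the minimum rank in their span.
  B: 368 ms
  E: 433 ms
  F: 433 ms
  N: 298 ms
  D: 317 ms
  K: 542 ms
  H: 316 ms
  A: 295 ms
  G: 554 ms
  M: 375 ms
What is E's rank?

3

Sorted (descending): 554, 542, 433, 433, 375, 368, 317, 316, 298, 295
The 2 values of 433 occupy positions 3–4 → each gets rank 3.
E has value 433 ms → rank 3.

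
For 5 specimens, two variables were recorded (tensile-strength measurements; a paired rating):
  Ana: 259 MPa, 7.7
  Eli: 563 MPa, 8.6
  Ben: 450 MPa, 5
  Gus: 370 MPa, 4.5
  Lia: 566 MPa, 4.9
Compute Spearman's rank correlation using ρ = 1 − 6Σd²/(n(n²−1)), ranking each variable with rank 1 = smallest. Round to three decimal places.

0.000

Ranks of variable 1: 1, 4, 3, 2, 5
Ranks of variable 2: 4, 5, 3, 1, 2
d = r₁ − r₂: -3, -1, 0, 1, 3
d²: 9, 1, 0, 1, 9; Σd² = 20
ρ = 1 − 6·20/(5·24) = 1 − 120/120 = 0.000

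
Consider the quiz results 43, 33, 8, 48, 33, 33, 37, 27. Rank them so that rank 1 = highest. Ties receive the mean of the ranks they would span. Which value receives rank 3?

Sorted (descending): 48, 43, 37, 33, 33, 33, 27, 8
The 3 values of 33 occupy positions 4–6 → average rank 5.
Rank 3 → value 37.

37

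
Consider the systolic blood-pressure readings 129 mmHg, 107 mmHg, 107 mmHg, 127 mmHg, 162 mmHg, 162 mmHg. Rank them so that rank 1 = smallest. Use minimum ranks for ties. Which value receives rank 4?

Sorted (ascending): 107, 107, 127, 129, 162, 162
The 2 values of 107 occupy positions 1–2 → each gets rank 1.
The 2 values of 162 occupy positions 5–6 → each gets rank 5.
Rank 4 → value 129.

129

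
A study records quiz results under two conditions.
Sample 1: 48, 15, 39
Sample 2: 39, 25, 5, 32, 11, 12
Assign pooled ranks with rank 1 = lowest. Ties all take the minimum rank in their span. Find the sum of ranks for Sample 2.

24

Sorted (ascending): 5, 11, 12, 15, 25, 32, 39, 39, 48
The 2 values of 39 occupy positions 7–8 → each gets rank 7.
Sample 2 values → pooled ranks: 39→7, 25→5, 5→1, 32→6, 11→2, 12→3
Rank sum = 7 + 5 + 1 + 6 + 2 + 3 = 24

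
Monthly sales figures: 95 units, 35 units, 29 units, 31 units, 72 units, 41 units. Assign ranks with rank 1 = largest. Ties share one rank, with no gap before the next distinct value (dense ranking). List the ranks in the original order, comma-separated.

1, 4, 6, 5, 2, 3

Sorted (descending): 95, 72, 41, 35, 31, 29
No ties — each value takes its position as its rank.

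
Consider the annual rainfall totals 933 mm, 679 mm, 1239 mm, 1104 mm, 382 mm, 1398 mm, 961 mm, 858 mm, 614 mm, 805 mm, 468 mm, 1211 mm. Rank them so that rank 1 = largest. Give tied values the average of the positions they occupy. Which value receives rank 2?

Sorted (descending): 1398, 1239, 1211, 1104, 961, 933, 858, 805, 679, 614, 468, 382
No ties — each value takes its position as its rank.
Rank 2 → value 1239.

1239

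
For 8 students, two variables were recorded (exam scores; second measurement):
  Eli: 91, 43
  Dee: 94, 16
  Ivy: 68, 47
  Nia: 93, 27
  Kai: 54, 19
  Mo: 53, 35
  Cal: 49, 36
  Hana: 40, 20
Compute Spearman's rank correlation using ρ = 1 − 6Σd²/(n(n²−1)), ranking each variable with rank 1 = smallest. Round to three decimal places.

Ranks of variable 1: 6, 8, 5, 7, 4, 3, 2, 1
Ranks of variable 2: 7, 1, 8, 4, 2, 5, 6, 3
d = r₁ − r₂: -1, 7, -3, 3, 2, -2, -4, -2
d²: 1, 49, 9, 9, 4, 4, 16, 4; Σd² = 96
ρ = 1 − 6·96/(8·63) = 1 − 576/504 = -0.143

-0.143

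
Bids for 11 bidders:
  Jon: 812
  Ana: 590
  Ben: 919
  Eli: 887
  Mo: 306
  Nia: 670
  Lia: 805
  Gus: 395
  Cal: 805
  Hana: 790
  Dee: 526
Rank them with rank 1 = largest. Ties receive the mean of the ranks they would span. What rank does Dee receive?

9

Sorted (descending): 919, 887, 812, 805, 805, 790, 670, 590, 526, 395, 306
The 2 values of 805 occupy positions 4–5 → average rank (4+5)/2 = 4.5.
Dee has value 526 → rank 9.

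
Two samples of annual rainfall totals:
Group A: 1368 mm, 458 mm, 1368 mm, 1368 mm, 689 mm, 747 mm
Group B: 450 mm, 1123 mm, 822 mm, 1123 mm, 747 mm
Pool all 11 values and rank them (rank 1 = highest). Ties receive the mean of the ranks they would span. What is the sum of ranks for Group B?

Sorted (descending): 1368, 1368, 1368, 1123, 1123, 822, 747, 747, 689, 458, 450
The 3 values of 1368 occupy positions 1–3 → average rank 2.
The 2 values of 1123 occupy positions 4–5 → average rank (4+5)/2 = 4.5.
The 2 values of 747 occupy positions 7–8 → average rank (7+8)/2 = 7.5.
Group B values → pooled ranks: 450→11, 1123→4.5, 822→6, 1123→4.5, 747→7.5
Rank sum = 11 + 4.5 + 6 + 4.5 + 7.5 = 33.5

33.5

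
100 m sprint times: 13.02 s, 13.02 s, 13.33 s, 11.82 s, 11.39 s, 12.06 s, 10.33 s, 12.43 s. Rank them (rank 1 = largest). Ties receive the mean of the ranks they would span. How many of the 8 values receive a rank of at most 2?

1

Sorted (descending): 13.33, 13.02, 13.02, 12.43, 12.06, 11.82, 11.39, 10.33
The 2 values of 13.02 occupy positions 2–3 → average rank (2+3)/2 = 2.5.
Ranks ≤ 2: {1} → 1 value.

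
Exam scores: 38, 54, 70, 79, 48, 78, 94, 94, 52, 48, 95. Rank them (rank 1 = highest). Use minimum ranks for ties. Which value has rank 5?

Sorted (descending): 95, 94, 94, 79, 78, 70, 54, 52, 48, 48, 38
The 2 values of 94 occupy positions 2–3 → each gets rank 2.
The 2 values of 48 occupy positions 9–10 → each gets rank 9.
Rank 5 → value 78.

78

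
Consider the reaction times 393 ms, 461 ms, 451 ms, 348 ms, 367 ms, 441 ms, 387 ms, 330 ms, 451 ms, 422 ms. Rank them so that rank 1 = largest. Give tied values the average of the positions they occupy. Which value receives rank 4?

Sorted (descending): 461, 451, 451, 441, 422, 393, 387, 367, 348, 330
The 2 values of 451 occupy positions 2–3 → average rank (2+3)/2 = 2.5.
Rank 4 → value 441.

441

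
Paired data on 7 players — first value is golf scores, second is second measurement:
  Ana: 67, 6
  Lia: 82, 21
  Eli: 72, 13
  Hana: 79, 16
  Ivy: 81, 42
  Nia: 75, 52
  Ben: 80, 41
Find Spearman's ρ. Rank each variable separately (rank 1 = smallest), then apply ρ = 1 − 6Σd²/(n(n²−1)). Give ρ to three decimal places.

0.536

Ranks of variable 1: 1, 7, 2, 4, 6, 3, 5
Ranks of variable 2: 1, 4, 2, 3, 6, 7, 5
d = r₁ − r₂: 0, 3, 0, 1, 0, -4, 0
d²: 0, 9, 0, 1, 0, 16, 0; Σd² = 26
ρ = 1 − 6·26/(7·48) = 1 − 156/336 = 0.536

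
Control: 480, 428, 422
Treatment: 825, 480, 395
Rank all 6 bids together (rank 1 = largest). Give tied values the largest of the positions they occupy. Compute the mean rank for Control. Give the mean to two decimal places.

4.00

Sorted (descending): 825, 480, 480, 428, 422, 395
The 2 values of 480 occupy positions 2–3 → each gets rank 3.
Control values → pooled ranks: 480→3, 428→4, 422→5
Mean rank = (3 + 4 + 5) / 3 = 4.00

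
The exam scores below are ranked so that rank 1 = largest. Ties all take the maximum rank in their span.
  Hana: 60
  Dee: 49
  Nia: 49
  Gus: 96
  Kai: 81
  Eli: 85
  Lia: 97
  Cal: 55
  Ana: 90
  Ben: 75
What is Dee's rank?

Sorted (descending): 97, 96, 90, 85, 81, 75, 60, 55, 49, 49
The 2 values of 49 occupy positions 9–10 → each gets rank 10.
Dee has value 49 → rank 10.

10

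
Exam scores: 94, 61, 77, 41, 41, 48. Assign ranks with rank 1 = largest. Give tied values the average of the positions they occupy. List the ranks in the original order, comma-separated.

1, 3, 2, 5.5, 5.5, 4

Sorted (descending): 94, 77, 61, 48, 41, 41
The 2 values of 41 occupy positions 5–6 → average rank (5+6)/2 = 5.5.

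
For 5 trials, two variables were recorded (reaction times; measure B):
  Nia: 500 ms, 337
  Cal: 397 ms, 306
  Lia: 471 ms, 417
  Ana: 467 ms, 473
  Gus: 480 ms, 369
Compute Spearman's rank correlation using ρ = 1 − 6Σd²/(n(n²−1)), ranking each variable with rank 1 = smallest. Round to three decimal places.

Ranks of variable 1: 5, 1, 3, 2, 4
Ranks of variable 2: 2, 1, 4, 5, 3
d = r₁ − r₂: 3, 0, -1, -3, 1
d²: 9, 0, 1, 9, 1; Σd² = 20
ρ = 1 − 6·20/(5·24) = 1 − 120/120 = 0.000

0.000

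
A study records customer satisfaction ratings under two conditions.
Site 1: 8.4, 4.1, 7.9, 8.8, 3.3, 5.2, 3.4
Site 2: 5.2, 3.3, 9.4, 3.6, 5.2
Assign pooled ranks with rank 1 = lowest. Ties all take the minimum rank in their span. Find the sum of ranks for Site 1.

Sorted (ascending): 3.3, 3.3, 3.4, 3.6, 4.1, 5.2, 5.2, 5.2, 7.9, 8.4, 8.8, 9.4
The 2 values of 3.3 occupy positions 1–2 → each gets rank 1.
The 3 values of 5.2 occupy positions 6–8 → each gets rank 6.
Site 1 values → pooled ranks: 8.4→10, 4.1→5, 7.9→9, 8.8→11, 3.3→1, 5.2→6, 3.4→3
Rank sum = 10 + 5 + 9 + 11 + 1 + 6 + 3 = 45

45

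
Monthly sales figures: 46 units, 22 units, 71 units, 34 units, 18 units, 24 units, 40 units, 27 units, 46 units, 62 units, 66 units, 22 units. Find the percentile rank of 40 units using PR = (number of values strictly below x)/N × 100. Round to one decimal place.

50.0

N = 12.
Strictly below 40: 6. Equal to 40: 1.
PR = 6/12 × 100 = 50.0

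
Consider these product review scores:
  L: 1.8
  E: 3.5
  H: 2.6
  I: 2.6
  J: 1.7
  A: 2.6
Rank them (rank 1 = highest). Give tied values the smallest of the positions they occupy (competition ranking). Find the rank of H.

2

Sorted (descending): 3.5, 2.6, 2.6, 2.6, 1.8, 1.7
The 3 values of 2.6 occupy positions 2–4 → each gets rank 2.
H has value 2.6 → rank 2.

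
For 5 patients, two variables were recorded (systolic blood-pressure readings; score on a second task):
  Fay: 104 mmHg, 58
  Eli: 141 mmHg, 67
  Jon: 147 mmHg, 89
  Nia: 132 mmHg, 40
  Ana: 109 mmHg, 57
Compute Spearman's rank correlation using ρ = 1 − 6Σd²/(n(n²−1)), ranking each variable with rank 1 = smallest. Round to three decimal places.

0.600

Ranks of variable 1: 1, 4, 5, 3, 2
Ranks of variable 2: 3, 4, 5, 1, 2
d = r₁ − r₂: -2, 0, 0, 2, 0
d²: 4, 0, 0, 4, 0; Σd² = 8
ρ = 1 − 6·8/(5·24) = 1 − 48/120 = 0.600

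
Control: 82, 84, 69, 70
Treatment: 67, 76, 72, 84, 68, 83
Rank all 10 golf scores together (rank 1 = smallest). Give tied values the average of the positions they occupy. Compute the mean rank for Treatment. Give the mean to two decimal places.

Sorted (ascending): 67, 68, 69, 70, 72, 76, 82, 83, 84, 84
The 2 values of 84 occupy positions 9–10 → average rank (9+10)/2 = 9.5.
Treatment values → pooled ranks: 67→1, 76→6, 72→5, 84→9.5, 68→2, 83→8
Mean rank = (1 + 6 + 5 + 9.5 + 2 + 8) / 6 = 5.25

5.25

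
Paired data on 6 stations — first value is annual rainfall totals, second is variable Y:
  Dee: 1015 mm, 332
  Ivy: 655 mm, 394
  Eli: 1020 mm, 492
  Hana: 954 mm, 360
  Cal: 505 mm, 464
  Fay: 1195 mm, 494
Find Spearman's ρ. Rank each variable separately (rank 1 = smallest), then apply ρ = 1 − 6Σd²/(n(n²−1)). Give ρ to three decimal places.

0.429

Ranks of variable 1: 4, 2, 5, 3, 1, 6
Ranks of variable 2: 1, 3, 5, 2, 4, 6
d = r₁ − r₂: 3, -1, 0, 1, -3, 0
d²: 9, 1, 0, 1, 9, 0; Σd² = 20
ρ = 1 − 6·20/(6·35) = 1 − 120/210 = 0.429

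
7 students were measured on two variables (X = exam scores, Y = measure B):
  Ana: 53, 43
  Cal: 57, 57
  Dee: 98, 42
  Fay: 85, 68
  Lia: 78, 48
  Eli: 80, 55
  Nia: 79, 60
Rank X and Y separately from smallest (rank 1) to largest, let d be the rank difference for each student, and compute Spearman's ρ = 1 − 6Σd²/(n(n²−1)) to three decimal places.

Ranks of variable 1: 1, 2, 7, 6, 3, 5, 4
Ranks of variable 2: 2, 5, 1, 7, 3, 4, 6
d = r₁ − r₂: -1, -3, 6, -1, 0, 1, -2
d²: 1, 9, 36, 1, 0, 1, 4; Σd² = 52
ρ = 1 − 6·52/(7·48) = 1 − 312/336 = 0.071

0.071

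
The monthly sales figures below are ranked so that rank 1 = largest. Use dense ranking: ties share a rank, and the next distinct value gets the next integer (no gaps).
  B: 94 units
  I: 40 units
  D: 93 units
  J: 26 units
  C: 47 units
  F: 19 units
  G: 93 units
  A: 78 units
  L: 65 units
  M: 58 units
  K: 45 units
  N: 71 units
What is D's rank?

2

Sorted (descending): 94, 93, 93, 78, 71, 65, 58, 47, 45, 40, 26, 19
The 2 values of 93 share dense rank 2.
Remaining distinct values take the next consecutive integers.
D has value 93 units → rank 2.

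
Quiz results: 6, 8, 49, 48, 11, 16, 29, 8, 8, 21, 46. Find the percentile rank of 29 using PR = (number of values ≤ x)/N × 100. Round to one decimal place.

N = 11.
Strictly below 29: 7. Equal to 29: 1.
PR = 8/11 × 100 = 72.7

72.7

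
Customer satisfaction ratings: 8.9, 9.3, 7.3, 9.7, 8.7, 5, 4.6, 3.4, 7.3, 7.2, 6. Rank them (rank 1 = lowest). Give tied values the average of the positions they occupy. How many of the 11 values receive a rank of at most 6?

Sorted (ascending): 3.4, 4.6, 5, 6, 7.2, 7.3, 7.3, 8.7, 8.9, 9.3, 9.7
The 2 values of 7.3 occupy positions 6–7 → average rank (6+7)/2 = 6.5.
Ranks ≤ 6: {1, 2, 3, 4, 5} → 5 values.

5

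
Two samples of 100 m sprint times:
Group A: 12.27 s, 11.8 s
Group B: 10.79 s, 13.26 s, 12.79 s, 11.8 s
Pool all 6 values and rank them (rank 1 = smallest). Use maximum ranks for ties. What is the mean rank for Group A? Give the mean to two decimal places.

3.50

Sorted (ascending): 10.79, 11.8, 11.8, 12.27, 12.79, 13.26
The 2 values of 11.8 occupy positions 2–3 → each gets rank 3.
Group A values → pooled ranks: 12.27→4, 11.8→3
Mean rank = (4 + 3) / 2 = 3.50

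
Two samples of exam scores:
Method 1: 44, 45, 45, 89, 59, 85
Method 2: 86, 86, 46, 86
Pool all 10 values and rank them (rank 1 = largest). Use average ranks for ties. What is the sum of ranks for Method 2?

16

Sorted (descending): 89, 86, 86, 86, 85, 59, 46, 45, 45, 44
The 3 values of 86 occupy positions 2–4 → average rank 3.
The 2 values of 45 occupy positions 8–9 → average rank (8+9)/2 = 8.5.
Method 2 values → pooled ranks: 86→3, 86→3, 46→7, 86→3
Rank sum = 3 + 3 + 7 + 3 = 16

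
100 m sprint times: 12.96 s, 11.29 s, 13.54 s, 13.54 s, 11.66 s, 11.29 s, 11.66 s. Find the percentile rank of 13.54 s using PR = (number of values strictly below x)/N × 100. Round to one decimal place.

71.4

N = 7.
Strictly below 13.54: 5. Equal to 13.54: 2.
PR = 5/7 × 100 = 71.4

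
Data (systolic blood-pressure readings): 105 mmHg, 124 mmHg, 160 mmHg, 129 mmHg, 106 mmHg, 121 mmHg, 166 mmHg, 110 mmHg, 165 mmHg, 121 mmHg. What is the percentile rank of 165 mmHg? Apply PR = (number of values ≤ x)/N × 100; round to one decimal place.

N = 10.
Strictly below 165: 8. Equal to 165: 1.
PR = 9/10 × 100 = 90.0

90.0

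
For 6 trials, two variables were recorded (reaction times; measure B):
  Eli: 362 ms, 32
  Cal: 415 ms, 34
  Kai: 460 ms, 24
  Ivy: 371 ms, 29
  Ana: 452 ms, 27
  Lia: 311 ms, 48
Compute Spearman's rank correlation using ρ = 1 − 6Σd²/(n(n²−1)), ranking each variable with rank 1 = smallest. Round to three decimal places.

-0.829

Ranks of variable 1: 2, 4, 6, 3, 5, 1
Ranks of variable 2: 4, 5, 1, 3, 2, 6
d = r₁ − r₂: -2, -1, 5, 0, 3, -5
d²: 4, 1, 25, 0, 9, 25; Σd² = 64
ρ = 1 − 6·64/(6·35) = 1 − 384/210 = -0.829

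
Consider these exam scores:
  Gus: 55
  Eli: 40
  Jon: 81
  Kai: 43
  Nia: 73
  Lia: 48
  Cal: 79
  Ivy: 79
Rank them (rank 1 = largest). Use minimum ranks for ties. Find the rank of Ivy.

2

Sorted (descending): 81, 79, 79, 73, 55, 48, 43, 40
The 2 values of 79 occupy positions 2–3 → each gets rank 2.
Ivy has value 79 → rank 2.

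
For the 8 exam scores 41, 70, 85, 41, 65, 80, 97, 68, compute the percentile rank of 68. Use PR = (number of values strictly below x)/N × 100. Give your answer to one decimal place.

37.5

N = 8.
Strictly below 68: 3. Equal to 68: 1.
PR = 3/8 × 100 = 37.5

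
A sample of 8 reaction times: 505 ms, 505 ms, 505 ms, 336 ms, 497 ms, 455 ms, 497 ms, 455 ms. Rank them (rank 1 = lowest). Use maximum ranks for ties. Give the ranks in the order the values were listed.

Sorted (ascending): 336, 455, 455, 497, 497, 505, 505, 505
The 2 values of 455 occupy positions 2–3 → each gets rank 3.
The 2 values of 497 occupy positions 4–5 → each gets rank 5.
The 3 values of 505 occupy positions 6–8 → each gets rank 8.

8, 8, 8, 1, 5, 3, 5, 3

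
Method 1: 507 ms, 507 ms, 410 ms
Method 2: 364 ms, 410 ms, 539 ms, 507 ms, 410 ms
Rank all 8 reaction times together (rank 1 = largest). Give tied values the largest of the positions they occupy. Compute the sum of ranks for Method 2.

Sorted (descending): 539, 507, 507, 507, 410, 410, 410, 364
The 3 values of 507 occupy positions 2–4 → each gets rank 4.
The 3 values of 410 occupy positions 5–7 → each gets rank 7.
Method 2 values → pooled ranks: 364→8, 410→7, 539→1, 507→4, 410→7
Rank sum = 8 + 7 + 1 + 4 + 7 = 27

27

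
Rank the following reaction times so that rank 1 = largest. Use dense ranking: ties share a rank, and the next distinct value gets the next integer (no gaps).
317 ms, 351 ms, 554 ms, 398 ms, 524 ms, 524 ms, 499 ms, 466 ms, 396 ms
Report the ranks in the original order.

8, 7, 1, 5, 2, 2, 3, 4, 6

Sorted (descending): 554, 524, 524, 499, 466, 398, 396, 351, 317
The 2 values of 524 share dense rank 2.
Remaining distinct values take the next consecutive integers.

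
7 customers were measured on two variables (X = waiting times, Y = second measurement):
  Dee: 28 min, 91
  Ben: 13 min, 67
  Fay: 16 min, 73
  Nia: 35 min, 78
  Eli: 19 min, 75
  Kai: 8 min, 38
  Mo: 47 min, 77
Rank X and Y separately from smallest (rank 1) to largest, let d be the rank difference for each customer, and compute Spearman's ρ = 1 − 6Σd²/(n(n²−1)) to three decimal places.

Ranks of variable 1: 5, 2, 3, 6, 4, 1, 7
Ranks of variable 2: 7, 2, 3, 6, 4, 1, 5
d = r₁ − r₂: -2, 0, 0, 0, 0, 0, 2
d²: 4, 0, 0, 0, 0, 0, 4; Σd² = 8
ρ = 1 − 6·8/(7·48) = 1 − 48/336 = 0.857

0.857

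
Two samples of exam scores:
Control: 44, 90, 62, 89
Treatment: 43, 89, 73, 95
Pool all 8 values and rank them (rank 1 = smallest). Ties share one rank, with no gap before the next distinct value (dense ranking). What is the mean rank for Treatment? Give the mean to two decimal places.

Sorted (ascending): 43, 44, 62, 73, 89, 89, 90, 95
The 2 values of 89 share dense rank 5.
Remaining distinct values take the next consecutive integers.
Treatment values → pooled ranks: 43→1, 89→5, 73→4, 95→7
Mean rank = (1 + 5 + 4 + 7) / 4 = 4.25

4.25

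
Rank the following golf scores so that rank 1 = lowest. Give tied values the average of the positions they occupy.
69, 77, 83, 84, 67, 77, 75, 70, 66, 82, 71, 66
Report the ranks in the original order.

4, 8.5, 11, 12, 3, 8.5, 7, 5, 1.5, 10, 6, 1.5

Sorted (ascending): 66, 66, 67, 69, 70, 71, 75, 77, 77, 82, 83, 84
The 2 values of 66 occupy positions 1–2 → average rank (1+2)/2 = 1.5.
The 2 values of 77 occupy positions 8–9 → average rank (8+9)/2 = 8.5.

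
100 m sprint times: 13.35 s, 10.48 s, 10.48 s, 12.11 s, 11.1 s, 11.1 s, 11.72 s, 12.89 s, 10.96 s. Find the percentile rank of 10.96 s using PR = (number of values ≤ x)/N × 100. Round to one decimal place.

33.3

N = 9.
Strictly below 10.96: 2. Equal to 10.96: 1.
PR = 3/9 × 100 = 33.3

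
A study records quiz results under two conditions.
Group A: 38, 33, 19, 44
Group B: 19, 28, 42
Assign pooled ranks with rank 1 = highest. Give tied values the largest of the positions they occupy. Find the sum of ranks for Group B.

Sorted (descending): 44, 42, 38, 33, 28, 19, 19
The 2 values of 19 occupy positions 6–7 → each gets rank 7.
Group B values → pooled ranks: 19→7, 28→5, 42→2
Rank sum = 7 + 5 + 2 = 14

14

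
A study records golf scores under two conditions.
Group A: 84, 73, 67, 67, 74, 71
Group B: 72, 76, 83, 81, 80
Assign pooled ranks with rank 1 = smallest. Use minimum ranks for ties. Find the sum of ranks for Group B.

Sorted (ascending): 67, 67, 71, 72, 73, 74, 76, 80, 81, 83, 84
The 2 values of 67 occupy positions 1–2 → each gets rank 1.
Group B values → pooled ranks: 72→4, 76→7, 83→10, 81→9, 80→8
Rank sum = 4 + 7 + 10 + 9 + 8 = 38

38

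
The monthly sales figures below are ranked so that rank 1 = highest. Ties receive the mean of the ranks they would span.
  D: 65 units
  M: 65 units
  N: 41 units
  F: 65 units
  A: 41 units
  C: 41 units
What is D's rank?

Sorted (descending): 65, 65, 65, 41, 41, 41
The 3 values of 65 occupy positions 1–3 → average rank 2.
The 3 values of 41 occupy positions 4–6 → average rank 5.
D has value 65 units → rank 2.

2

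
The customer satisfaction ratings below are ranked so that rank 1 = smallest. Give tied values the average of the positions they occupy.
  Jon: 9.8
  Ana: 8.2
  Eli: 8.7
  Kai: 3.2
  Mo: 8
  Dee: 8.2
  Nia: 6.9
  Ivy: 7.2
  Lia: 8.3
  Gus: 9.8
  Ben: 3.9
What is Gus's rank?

Sorted (ascending): 3.2, 3.9, 6.9, 7.2, 8, 8.2, 8.2, 8.3, 8.7, 9.8, 9.8
The 2 values of 8.2 occupy positions 6–7 → average rank (6+7)/2 = 6.5.
The 2 values of 9.8 occupy positions 10–11 → average rank (10+11)/2 = 10.5.
Gus has value 9.8 → rank 10.5.

10.5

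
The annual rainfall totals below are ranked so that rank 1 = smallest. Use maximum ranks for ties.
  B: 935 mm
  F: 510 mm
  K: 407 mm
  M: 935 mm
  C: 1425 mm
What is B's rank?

4

Sorted (ascending): 407, 510, 935, 935, 1425
The 2 values of 935 occupy positions 3–4 → each gets rank 4.
B has value 935 mm → rank 4.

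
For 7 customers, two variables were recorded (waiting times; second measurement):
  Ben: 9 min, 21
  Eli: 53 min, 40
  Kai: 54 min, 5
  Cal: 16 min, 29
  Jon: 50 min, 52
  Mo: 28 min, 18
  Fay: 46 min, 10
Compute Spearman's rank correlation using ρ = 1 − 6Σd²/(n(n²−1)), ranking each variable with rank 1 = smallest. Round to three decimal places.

-0.107

Ranks of variable 1: 1, 6, 7, 2, 5, 3, 4
Ranks of variable 2: 4, 6, 1, 5, 7, 3, 2
d = r₁ − r₂: -3, 0, 6, -3, -2, 0, 2
d²: 9, 0, 36, 9, 4, 0, 4; Σd² = 62
ρ = 1 − 6·62/(7·48) = 1 − 372/336 = -0.107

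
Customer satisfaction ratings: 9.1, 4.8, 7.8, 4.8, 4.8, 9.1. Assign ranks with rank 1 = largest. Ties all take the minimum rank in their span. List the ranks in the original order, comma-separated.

1, 4, 3, 4, 4, 1

Sorted (descending): 9.1, 9.1, 7.8, 4.8, 4.8, 4.8
The 2 values of 9.1 occupy positions 1–2 → each gets rank 1.
The 3 values of 4.8 occupy positions 4–6 → each gets rank 4.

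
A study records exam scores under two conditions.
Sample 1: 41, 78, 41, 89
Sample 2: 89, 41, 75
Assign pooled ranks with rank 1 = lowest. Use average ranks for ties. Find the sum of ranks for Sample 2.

12.5

Sorted (ascending): 41, 41, 41, 75, 78, 89, 89
The 3 values of 41 occupy positions 1–3 → average rank 2.
The 2 values of 89 occupy positions 6–7 → average rank (6+7)/2 = 6.5.
Sample 2 values → pooled ranks: 89→6.5, 41→2, 75→4
Rank sum = 6.5 + 2 + 4 = 12.5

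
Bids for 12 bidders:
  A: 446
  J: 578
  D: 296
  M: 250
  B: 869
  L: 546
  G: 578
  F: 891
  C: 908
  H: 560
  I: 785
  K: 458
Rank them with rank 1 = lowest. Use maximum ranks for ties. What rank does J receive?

Sorted (ascending): 250, 296, 446, 458, 546, 560, 578, 578, 785, 869, 891, 908
The 2 values of 578 occupy positions 7–8 → each gets rank 8.
J has value 578 → rank 8.

8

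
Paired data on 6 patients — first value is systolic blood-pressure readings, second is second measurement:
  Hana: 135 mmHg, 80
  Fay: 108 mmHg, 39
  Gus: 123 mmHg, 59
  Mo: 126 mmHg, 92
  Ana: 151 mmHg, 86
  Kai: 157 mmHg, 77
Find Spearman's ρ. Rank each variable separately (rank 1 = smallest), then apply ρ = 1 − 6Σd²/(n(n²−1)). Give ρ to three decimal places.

Ranks of variable 1: 4, 1, 2, 3, 5, 6
Ranks of variable 2: 4, 1, 2, 6, 5, 3
d = r₁ − r₂: 0, 0, 0, -3, 0, 3
d²: 0, 0, 0, 9, 0, 9; Σd² = 18
ρ = 1 − 6·18/(6·35) = 1 − 108/210 = 0.486

0.486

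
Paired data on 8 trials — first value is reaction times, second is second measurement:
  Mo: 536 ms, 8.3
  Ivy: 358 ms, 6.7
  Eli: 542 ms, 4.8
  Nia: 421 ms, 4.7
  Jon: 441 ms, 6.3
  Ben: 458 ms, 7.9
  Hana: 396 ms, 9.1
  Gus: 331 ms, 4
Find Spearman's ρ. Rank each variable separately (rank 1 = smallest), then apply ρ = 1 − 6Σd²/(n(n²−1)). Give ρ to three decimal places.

0.238

Ranks of variable 1: 7, 2, 8, 4, 5, 6, 3, 1
Ranks of variable 2: 7, 5, 3, 2, 4, 6, 8, 1
d = r₁ − r₂: 0, -3, 5, 2, 1, 0, -5, 0
d²: 0, 9, 25, 4, 1, 0, 25, 0; Σd² = 64
ρ = 1 − 6·64/(8·63) = 1 − 384/504 = 0.238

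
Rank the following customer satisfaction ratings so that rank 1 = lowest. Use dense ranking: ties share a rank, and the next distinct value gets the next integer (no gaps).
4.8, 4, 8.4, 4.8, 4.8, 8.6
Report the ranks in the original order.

Sorted (ascending): 4, 4.8, 4.8, 4.8, 8.4, 8.6
The 3 values of 4.8 share dense rank 2.
Remaining distinct values take the next consecutive integers.

2, 1, 3, 2, 2, 4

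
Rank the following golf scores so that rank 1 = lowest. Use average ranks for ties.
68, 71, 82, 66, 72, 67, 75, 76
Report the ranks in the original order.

3, 4, 8, 1, 5, 2, 6, 7

Sorted (ascending): 66, 67, 68, 71, 72, 75, 76, 82
No ties — each value takes its position as its rank.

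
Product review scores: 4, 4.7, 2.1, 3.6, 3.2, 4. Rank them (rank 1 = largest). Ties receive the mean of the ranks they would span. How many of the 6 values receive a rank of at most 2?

1

Sorted (descending): 4.7, 4, 4, 3.6, 3.2, 2.1
The 2 values of 4 occupy positions 2–3 → average rank (2+3)/2 = 2.5.
Ranks ≤ 2: {1} → 1 value.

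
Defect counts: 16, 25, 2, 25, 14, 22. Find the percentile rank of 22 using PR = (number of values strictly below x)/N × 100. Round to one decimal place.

50.0

N = 6.
Strictly below 22: 3. Equal to 22: 1.
PR = 3/6 × 100 = 50.0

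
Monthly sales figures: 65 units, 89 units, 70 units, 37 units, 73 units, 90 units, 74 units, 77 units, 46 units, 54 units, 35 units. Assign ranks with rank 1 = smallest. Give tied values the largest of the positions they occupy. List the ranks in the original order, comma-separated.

Sorted (ascending): 35, 37, 46, 54, 65, 70, 73, 74, 77, 89, 90
No ties — each value takes its position as its rank.

5, 10, 6, 2, 7, 11, 8, 9, 3, 4, 1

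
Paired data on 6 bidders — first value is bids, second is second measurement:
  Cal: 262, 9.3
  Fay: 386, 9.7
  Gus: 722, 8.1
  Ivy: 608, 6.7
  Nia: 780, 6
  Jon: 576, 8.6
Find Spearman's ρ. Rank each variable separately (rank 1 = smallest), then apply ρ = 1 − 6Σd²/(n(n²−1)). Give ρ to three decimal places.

-0.886

Ranks of variable 1: 1, 2, 5, 4, 6, 3
Ranks of variable 2: 5, 6, 3, 2, 1, 4
d = r₁ − r₂: -4, -4, 2, 2, 5, -1
d²: 16, 16, 4, 4, 25, 1; Σd² = 66
ρ = 1 − 6·66/(6·35) = 1 − 396/210 = -0.886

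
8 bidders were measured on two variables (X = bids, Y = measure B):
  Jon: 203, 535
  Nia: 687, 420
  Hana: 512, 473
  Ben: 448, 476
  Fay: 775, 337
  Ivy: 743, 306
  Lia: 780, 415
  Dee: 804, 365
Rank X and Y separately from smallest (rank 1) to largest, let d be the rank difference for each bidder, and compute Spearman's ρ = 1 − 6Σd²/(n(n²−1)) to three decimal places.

Ranks of variable 1: 1, 4, 3, 2, 6, 5, 7, 8
Ranks of variable 2: 8, 5, 6, 7, 2, 1, 4, 3
d = r₁ − r₂: -7, -1, -3, -5, 4, 4, 3, 5
d²: 49, 1, 9, 25, 16, 16, 9, 25; Σd² = 150
ρ = 1 − 6·150/(8·63) = 1 − 900/504 = -0.786

-0.786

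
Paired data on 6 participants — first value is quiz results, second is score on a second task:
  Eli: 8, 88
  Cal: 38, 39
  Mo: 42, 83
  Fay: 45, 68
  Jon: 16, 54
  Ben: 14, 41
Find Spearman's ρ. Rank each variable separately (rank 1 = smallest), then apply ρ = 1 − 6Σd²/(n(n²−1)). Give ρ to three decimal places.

-0.086

Ranks of variable 1: 1, 4, 5, 6, 3, 2
Ranks of variable 2: 6, 1, 5, 4, 3, 2
d = r₁ − r₂: -5, 3, 0, 2, 0, 0
d²: 25, 9, 0, 4, 0, 0; Σd² = 38
ρ = 1 − 6·38/(6·35) = 1 − 228/210 = -0.086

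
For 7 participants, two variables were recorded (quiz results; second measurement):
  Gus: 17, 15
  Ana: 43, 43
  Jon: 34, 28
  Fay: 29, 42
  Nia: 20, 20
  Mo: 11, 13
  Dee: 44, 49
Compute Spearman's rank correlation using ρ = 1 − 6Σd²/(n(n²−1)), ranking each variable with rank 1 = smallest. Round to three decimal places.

Ranks of variable 1: 2, 6, 5, 4, 3, 1, 7
Ranks of variable 2: 2, 6, 4, 5, 3, 1, 7
d = r₁ − r₂: 0, 0, 1, -1, 0, 0, 0
d²: 0, 0, 1, 1, 0, 0, 0; Σd² = 2
ρ = 1 − 6·2/(7·48) = 1 − 12/336 = 0.964

0.964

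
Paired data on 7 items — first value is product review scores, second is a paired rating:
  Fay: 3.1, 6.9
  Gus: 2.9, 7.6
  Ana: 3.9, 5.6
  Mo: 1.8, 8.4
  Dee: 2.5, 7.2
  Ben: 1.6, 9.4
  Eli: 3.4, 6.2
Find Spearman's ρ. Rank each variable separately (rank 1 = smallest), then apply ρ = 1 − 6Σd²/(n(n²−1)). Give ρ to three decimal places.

-0.964

Ranks of variable 1: 5, 4, 7, 2, 3, 1, 6
Ranks of variable 2: 3, 5, 1, 6, 4, 7, 2
d = r₁ − r₂: 2, -1, 6, -4, -1, -6, 4
d²: 4, 1, 36, 16, 1, 36, 16; Σd² = 110
ρ = 1 − 6·110/(7·48) = 1 − 660/336 = -0.964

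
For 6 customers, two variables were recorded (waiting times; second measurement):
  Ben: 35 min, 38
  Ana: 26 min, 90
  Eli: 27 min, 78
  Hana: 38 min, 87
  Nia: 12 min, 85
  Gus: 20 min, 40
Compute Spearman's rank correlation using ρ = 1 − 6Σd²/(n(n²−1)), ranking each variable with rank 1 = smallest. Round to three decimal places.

Ranks of variable 1: 5, 3, 4, 6, 1, 2
Ranks of variable 2: 1, 6, 3, 5, 4, 2
d = r₁ − r₂: 4, -3, 1, 1, -3, 0
d²: 16, 9, 1, 1, 9, 0; Σd² = 36
ρ = 1 − 6·36/(6·35) = 1 − 216/210 = -0.029

-0.029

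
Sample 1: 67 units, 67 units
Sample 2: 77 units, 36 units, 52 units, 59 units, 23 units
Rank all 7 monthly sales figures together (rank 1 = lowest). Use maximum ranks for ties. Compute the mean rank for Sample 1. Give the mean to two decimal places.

Sorted (ascending): 23, 36, 52, 59, 67, 67, 77
The 2 values of 67 occupy positions 5–6 → each gets rank 6.
Sample 1 values → pooled ranks: 67→6, 67→6
Mean rank = (6 + 6) / 2 = 6.00

6.00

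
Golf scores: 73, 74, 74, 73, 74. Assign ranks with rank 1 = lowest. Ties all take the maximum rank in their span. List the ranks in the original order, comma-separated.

Sorted (ascending): 73, 73, 74, 74, 74
The 2 values of 73 occupy positions 1–2 → each gets rank 2.
The 3 values of 74 occupy positions 3–5 → each gets rank 5.

2, 5, 5, 2, 5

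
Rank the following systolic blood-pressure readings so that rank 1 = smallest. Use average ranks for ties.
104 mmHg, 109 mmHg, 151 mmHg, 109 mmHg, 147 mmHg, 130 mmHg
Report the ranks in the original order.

Sorted (ascending): 104, 109, 109, 130, 147, 151
The 2 values of 109 occupy positions 2–3 → average rank (2+3)/2 = 2.5.

1, 2.5, 6, 2.5, 5, 4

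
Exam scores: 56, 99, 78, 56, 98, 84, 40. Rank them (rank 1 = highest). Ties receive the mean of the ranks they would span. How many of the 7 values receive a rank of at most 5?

4

Sorted (descending): 99, 98, 84, 78, 56, 56, 40
The 2 values of 56 occupy positions 5–6 → average rank (5+6)/2 = 5.5.
Ranks ≤ 5: {1, 2, 3, 4} → 4 values.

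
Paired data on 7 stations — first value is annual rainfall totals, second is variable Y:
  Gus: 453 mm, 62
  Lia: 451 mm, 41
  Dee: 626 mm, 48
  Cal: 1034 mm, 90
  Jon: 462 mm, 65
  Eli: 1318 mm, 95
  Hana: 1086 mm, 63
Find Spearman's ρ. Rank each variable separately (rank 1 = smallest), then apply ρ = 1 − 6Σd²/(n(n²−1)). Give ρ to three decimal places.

Ranks of variable 1: 2, 1, 4, 5, 3, 7, 6
Ranks of variable 2: 3, 1, 2, 6, 5, 7, 4
d = r₁ − r₂: -1, 0, 2, -1, -2, 0, 2
d²: 1, 0, 4, 1, 4, 0, 4; Σd² = 14
ρ = 1 − 6·14/(7·48) = 1 − 84/336 = 0.750

0.750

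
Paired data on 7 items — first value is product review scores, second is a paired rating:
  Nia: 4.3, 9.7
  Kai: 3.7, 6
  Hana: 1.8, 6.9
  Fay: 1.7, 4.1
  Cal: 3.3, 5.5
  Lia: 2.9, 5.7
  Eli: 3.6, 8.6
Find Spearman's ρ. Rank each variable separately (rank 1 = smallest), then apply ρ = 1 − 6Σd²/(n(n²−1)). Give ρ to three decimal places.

0.679

Ranks of variable 1: 7, 6, 2, 1, 4, 3, 5
Ranks of variable 2: 7, 4, 5, 1, 2, 3, 6
d = r₁ − r₂: 0, 2, -3, 0, 2, 0, -1
d²: 0, 4, 9, 0, 4, 0, 1; Σd² = 18
ρ = 1 − 6·18/(7·48) = 1 − 108/336 = 0.679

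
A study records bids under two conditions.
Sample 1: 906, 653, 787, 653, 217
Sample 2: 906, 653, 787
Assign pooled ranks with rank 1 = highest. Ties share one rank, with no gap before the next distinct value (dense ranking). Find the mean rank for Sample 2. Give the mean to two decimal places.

Sorted (descending): 906, 906, 787, 787, 653, 653, 653, 217
The 2 values of 906 share dense rank 1.
The 2 values of 787 share dense rank 2.
The 3 values of 653 share dense rank 3.
Remaining distinct values take the next consecutive integers.
Sample 2 values → pooled ranks: 906→1, 653→3, 787→2
Mean rank = (1 + 3 + 2) / 3 = 2.00

2.00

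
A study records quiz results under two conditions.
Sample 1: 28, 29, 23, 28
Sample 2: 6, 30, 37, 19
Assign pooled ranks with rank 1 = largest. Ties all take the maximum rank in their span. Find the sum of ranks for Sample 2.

Sorted (descending): 37, 30, 29, 28, 28, 23, 19, 6
The 2 values of 28 occupy positions 4–5 → each gets rank 5.
Sample 2 values → pooled ranks: 6→8, 30→2, 37→1, 19→7
Rank sum = 8 + 2 + 1 + 7 = 18

18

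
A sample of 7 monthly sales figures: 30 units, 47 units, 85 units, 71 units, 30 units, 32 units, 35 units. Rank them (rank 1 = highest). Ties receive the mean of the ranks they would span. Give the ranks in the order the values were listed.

6.5, 3, 1, 2, 6.5, 5, 4

Sorted (descending): 85, 71, 47, 35, 32, 30, 30
The 2 values of 30 occupy positions 6–7 → average rank (6+7)/2 = 6.5.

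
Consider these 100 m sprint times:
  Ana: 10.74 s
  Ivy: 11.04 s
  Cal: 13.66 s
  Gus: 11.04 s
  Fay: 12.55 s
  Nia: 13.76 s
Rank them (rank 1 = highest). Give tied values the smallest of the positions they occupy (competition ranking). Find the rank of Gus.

4

Sorted (descending): 13.76, 13.66, 12.55, 11.04, 11.04, 10.74
The 2 values of 11.04 occupy positions 4–5 → each gets rank 4.
Gus has value 11.04 s → rank 4.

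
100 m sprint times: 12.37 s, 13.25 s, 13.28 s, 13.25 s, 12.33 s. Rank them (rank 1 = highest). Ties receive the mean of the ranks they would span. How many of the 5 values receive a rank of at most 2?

1

Sorted (descending): 13.28, 13.25, 13.25, 12.37, 12.33
The 2 values of 13.25 occupy positions 2–3 → average rank (2+3)/2 = 2.5.
Ranks ≤ 2: {1} → 1 value.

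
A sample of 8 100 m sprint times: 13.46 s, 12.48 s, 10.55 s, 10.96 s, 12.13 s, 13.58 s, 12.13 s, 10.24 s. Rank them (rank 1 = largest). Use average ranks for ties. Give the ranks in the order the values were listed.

Sorted (descending): 13.58, 13.46, 12.48, 12.13, 12.13, 10.96, 10.55, 10.24
The 2 values of 12.13 occupy positions 4–5 → average rank (4+5)/2 = 4.5.

2, 3, 7, 6, 4.5, 1, 4.5, 8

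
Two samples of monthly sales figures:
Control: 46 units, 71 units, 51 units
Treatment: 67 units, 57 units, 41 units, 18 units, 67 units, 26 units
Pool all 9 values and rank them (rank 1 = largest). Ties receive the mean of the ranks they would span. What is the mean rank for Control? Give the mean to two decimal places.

4.00

Sorted (descending): 71, 67, 67, 57, 51, 46, 41, 26, 18
The 2 values of 67 occupy positions 2–3 → average rank (2+3)/2 = 2.5.
Control values → pooled ranks: 46→6, 71→1, 51→5
Mean rank = (6 + 1 + 5) / 3 = 4.00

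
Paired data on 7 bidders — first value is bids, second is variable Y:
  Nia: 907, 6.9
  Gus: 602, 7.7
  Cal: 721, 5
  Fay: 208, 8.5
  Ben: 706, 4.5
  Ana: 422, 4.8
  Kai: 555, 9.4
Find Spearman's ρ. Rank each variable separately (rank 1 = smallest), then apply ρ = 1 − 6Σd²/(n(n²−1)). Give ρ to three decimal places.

-0.357

Ranks of variable 1: 7, 4, 6, 1, 5, 2, 3
Ranks of variable 2: 4, 5, 3, 6, 1, 2, 7
d = r₁ − r₂: 3, -1, 3, -5, 4, 0, -4
d²: 9, 1, 9, 25, 16, 0, 16; Σd² = 76
ρ = 1 − 6·76/(7·48) = 1 − 456/336 = -0.357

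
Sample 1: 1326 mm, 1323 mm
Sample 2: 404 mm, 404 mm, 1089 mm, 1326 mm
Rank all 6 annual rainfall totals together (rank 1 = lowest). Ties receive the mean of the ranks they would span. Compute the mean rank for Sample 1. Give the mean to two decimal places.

4.75

Sorted (ascending): 404, 404, 1089, 1323, 1326, 1326
The 2 values of 404 occupy positions 1–2 → average rank (1+2)/2 = 1.5.
The 2 values of 1326 occupy positions 5–6 → average rank (5+6)/2 = 5.5.
Sample 1 values → pooled ranks: 1326→5.5, 1323→4
Mean rank = (5.5 + 4) / 2 = 4.75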